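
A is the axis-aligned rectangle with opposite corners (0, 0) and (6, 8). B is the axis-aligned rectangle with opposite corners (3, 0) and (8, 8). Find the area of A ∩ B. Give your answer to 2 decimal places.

24.00

|A∩B|: x∈[3,6], y∈[0,8] → 3·8 = 24.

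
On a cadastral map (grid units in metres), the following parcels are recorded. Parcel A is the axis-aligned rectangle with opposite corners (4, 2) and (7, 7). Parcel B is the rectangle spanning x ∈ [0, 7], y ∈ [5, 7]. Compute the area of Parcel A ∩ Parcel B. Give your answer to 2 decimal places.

6.00

|Parcel A∩Parcel B|: x∈[4,7], y∈[5,7] → 3·2 = 6.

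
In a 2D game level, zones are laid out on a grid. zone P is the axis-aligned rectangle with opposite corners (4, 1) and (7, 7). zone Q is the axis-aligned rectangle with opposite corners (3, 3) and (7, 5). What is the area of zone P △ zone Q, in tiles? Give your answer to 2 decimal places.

|zone P∩zone Q|: x∈[4,7], y∈[3,5] → 3·2 = 6.
|zone P △ zone Q| = |zone P| + |zone Q| − 2·|zone P∩zone Q| = 18 + 8 − 12 = 14.00.

14.00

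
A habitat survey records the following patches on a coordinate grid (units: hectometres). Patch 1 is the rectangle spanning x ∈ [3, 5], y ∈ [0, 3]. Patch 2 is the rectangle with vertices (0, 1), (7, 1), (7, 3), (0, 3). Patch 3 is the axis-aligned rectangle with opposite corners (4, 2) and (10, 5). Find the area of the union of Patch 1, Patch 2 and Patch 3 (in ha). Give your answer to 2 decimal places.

By inclusion–exclusion:
Individual areas: |Patch 1| = 6, |Patch 2| = 14, |Patch 3| = 18.
|Patch 1∩Patch 2|: x∈[3,5], y∈[1,3] → 2·2 = 4.
|Patch 1∩Patch 3|: x∈[4,5], y∈[2,3] → 1·1 = 1.
|Patch 2∩Patch 3|: x∈[4,7], y∈[2,3] → 3·1 = 3.
|Patch 1∩Patch 2∩Patch 3| = 1.
|Patch 1 ∪ Patch 2 ∪ Patch 3| = 38 − 8 + 1 = 31.00.

31.00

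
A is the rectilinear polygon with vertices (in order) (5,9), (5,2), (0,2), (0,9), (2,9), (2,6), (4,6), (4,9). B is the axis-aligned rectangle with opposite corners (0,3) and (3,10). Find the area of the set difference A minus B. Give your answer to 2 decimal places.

|A| = 29, |A∩B| = 15.
|A ∖ B| = |A| − |A∩B| = 29 − 15 = 14.00.

14.00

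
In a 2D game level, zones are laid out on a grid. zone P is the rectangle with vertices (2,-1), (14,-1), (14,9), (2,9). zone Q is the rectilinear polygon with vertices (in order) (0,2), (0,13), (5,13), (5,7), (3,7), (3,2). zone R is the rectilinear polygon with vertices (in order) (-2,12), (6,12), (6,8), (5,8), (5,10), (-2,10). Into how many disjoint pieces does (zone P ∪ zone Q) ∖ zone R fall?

2

(zone P ∪ zone Q) ∖ zone R splits into 2 disjoint pieces (area 138, area 5).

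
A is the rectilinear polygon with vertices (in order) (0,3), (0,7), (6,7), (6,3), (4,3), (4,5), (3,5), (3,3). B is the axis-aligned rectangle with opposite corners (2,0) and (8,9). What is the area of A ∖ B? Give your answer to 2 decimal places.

8.00

|A| = 22, |A∩B| = 14.
|A ∖ B| = |A| − |A∩B| = 22 − 14 = 8.00.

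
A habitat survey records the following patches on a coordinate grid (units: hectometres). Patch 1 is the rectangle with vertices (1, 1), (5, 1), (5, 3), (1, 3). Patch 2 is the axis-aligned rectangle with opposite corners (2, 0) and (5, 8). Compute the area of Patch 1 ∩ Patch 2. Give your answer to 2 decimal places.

|Patch 1∩Patch 2|: x∈[2,5], y∈[1,3] → 3·2 = 6.

6.00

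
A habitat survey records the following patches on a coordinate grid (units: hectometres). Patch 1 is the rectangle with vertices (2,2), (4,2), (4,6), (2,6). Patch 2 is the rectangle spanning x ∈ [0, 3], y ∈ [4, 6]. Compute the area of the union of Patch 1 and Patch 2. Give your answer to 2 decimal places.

12.00

By inclusion–exclusion:
Individual areas: |Patch 1| = 8, |Patch 2| = 6.
|Patch 1∩Patch 2|: x∈[2,3], y∈[4,6] → 1·2 = 2.
|Patch 1 ∪ Patch 2| = 14 − 2 = 12.00.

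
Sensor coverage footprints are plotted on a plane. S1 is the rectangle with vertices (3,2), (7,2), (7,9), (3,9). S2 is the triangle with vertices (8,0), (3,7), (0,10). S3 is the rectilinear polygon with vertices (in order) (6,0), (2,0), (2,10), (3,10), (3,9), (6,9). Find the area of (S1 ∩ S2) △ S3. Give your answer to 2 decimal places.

|S1 ∩ S2| = 1.7036.
|(S1 ∩ S2) ∩ S3| = 1.575.
|(S1 ∩ S2) △ S3| = 1.7036 + 37 − 3.15 = 35.55.

35.55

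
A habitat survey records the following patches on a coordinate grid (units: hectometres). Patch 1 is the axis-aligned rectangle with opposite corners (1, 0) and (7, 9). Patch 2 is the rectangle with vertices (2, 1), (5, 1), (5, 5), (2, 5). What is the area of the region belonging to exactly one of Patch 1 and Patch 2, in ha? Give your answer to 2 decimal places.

|Patch 1∩Patch 2|: x∈[2,5], y∈[1,5] → 3·4 = 12.
|Patch 1 △ Patch 2| = |Patch 1| + |Patch 2| − 2·|Patch 1∩Patch 2| = 54 + 12 − 24 = 42.00.

42.00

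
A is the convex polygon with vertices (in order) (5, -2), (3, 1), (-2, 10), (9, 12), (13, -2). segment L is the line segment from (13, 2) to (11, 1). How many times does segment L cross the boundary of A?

1

The segment meets the boundary at (12,1.5).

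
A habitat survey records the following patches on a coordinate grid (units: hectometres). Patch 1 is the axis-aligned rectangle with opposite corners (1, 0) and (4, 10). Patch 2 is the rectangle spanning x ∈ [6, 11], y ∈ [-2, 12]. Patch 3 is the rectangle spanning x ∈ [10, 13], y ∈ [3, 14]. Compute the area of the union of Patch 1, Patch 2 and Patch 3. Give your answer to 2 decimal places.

124.00

By inclusion–exclusion:
Individual areas: |Patch 1| = 30, |Patch 2| = 70, |Patch 3| = 33.
|Patch 1∩Patch 2| = 0 (no overlap).
|Patch 1∩Patch 3| = 0 (no overlap).
|Patch 2∩Patch 3|: x∈[10,11], y∈[3,12] → 1·9 = 9.
|Patch 1∩Patch 2∩Patch 3| = 0.
|Patch 1 ∪ Patch 2 ∪ Patch 3| = 133 − 9 + 0 = 124.00.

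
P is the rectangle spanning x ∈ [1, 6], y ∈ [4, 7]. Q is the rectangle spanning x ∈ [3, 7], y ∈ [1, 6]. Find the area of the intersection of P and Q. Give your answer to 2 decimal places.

|P∩Q|: x∈[3,6], y∈[4,6] → 3·2 = 6.

6.00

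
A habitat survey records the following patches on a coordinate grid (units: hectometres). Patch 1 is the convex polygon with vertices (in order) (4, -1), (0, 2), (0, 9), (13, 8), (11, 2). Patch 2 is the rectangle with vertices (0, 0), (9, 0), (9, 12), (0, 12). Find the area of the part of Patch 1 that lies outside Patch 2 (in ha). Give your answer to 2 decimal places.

21.31

|Patch 1| = 95, |Patch 1∩Patch 2| = 73.6941.
|Patch 1 ∖ Patch 2| = |Patch 1| − |Patch 1∩Patch 2| = 95 − 73.6941 = 21.31.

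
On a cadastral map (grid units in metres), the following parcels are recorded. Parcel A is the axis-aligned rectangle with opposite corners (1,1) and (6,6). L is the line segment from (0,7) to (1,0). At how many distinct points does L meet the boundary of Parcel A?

0

The segment lies entirely outside Parcel A and never meets its boundary.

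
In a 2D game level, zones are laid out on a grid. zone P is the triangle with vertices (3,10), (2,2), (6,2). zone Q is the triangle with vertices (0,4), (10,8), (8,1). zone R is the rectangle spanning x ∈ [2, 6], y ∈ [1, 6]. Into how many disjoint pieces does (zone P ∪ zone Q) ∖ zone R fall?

(zone P ∪ zone Q) ∖ zone R splits into 3 disjoint pieces (area 4, area 17.25, area 1.55).

3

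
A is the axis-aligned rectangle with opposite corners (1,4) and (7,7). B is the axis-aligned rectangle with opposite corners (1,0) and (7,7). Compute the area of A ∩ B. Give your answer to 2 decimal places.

|A∩B|: x∈[1,7], y∈[4,7] → 6·3 = 18.

18.00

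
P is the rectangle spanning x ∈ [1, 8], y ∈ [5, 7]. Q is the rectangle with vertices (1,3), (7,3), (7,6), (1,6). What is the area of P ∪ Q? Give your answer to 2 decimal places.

By inclusion–exclusion:
Individual areas: |P| = 14, |Q| = 18.
|P∩Q|: x∈[1,7], y∈[5,6] → 6·1 = 6.
|P ∪ Q| = 32 − 6 = 26.00.

26.00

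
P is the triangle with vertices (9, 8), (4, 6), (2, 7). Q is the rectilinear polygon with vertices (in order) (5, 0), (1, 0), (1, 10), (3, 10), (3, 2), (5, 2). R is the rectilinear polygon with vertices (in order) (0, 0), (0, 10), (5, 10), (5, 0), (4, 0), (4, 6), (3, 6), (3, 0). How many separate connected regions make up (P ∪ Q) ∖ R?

(P ∪ Q) ∖ R splits into 2 disjoint pieces (area 2, area 2.0571).

2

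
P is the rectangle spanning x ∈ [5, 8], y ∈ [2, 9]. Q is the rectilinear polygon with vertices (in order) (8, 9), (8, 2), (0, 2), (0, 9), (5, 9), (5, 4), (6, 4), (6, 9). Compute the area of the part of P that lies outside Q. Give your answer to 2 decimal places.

|P| = 21, |P∩Q| = 16.
|P ∖ Q| = |P| − |P∩Q| = 21 − 16 = 5.00.

5.00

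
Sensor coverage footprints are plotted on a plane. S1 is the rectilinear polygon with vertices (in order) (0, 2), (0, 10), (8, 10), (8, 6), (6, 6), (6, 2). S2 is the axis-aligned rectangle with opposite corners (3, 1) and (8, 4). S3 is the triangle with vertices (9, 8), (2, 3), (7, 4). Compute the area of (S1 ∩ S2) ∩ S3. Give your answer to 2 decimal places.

1.44

The region (S1 ∩ S2) ∩ S3 is the polygon with vertices (3,3.714), (3.4,4), (6,4), (6,3.8), (3,3.2).
By the shoelace formula its area is 1.44.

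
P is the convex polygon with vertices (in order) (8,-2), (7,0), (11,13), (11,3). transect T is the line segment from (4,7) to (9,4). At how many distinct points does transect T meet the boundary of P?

The segment meets the boundary at (8.351,4.39).

1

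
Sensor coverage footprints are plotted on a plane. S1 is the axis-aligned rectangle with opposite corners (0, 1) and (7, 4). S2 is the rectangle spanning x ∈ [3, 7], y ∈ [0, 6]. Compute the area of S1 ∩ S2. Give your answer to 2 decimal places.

|S1∩S2|: x∈[3,7], y∈[1,4] → 4·3 = 12.

12.00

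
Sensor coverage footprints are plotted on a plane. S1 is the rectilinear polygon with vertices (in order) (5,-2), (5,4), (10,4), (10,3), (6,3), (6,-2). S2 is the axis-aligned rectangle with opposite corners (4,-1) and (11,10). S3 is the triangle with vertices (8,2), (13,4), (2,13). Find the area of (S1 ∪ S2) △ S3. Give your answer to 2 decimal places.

|S1 ∪ S2| = 78.
|(S1 ∪ S2) ∩ S3| = 27.897.
|(S1 ∪ S2) △ S3| = 78 + 33.5 − 55.7939 = 55.71.

55.71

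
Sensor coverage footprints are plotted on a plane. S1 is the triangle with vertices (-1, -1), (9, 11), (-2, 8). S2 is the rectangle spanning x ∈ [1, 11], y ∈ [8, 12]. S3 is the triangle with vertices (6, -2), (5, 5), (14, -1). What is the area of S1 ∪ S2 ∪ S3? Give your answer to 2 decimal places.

107.98

By inclusion–exclusion:
Individual areas: |S1| = 51, |S2| = 40, |S3| = 28.5.
|S1∩S2| = 11.5227.
|S1∩S3| = 0.
|S2∩S3| = 0.
|S1∩S2∩S3| = 0.
|S1 ∪ S2 ∪ S3| = 119.5 − 11.5227 + 0 = 107.98.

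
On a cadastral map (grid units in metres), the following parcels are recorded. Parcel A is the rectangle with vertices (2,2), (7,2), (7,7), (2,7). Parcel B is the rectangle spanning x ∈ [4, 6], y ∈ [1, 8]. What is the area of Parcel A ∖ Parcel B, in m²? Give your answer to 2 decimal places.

15.00

|Parcel A∩Parcel B|: x∈[4,6], y∈[2,7] → 2·5 = 10.
|Parcel A| = 25.
|Parcel A ∖ Parcel B| = |Parcel A| − |Parcel A∩Parcel B| = 25 − 10 = 15.00.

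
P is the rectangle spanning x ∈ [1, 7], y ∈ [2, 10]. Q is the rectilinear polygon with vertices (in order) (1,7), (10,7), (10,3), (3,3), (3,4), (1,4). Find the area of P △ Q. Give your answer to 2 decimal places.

38.00

|P| = 48, |Q| = 34, |P∩Q| = 22.
|P △ Q| = |P| + |Q| − 2·|P∩Q| = 48 + 34 − 44 = 38.00.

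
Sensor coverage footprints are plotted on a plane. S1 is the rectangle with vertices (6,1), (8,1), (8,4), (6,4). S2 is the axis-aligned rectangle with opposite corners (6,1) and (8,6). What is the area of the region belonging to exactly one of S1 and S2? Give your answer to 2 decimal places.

4.00

|S1∩S2|: x∈[6,8], y∈[1,4] → 2·3 = 6.
|S1 △ S2| = |S1| + |S2| − 2·|S1∩S2| = 6 + 10 − 12 = 4.00.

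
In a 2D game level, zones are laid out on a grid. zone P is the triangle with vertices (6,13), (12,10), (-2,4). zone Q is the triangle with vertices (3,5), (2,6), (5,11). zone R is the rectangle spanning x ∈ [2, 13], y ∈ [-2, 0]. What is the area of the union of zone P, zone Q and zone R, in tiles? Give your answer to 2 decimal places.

By inclusion–exclusion:
Individual areas: |zone P| = 39, |zone Q| = 4, |zone R| = 22.
|zone P∩zone Q| = 3.2889.
|zone P∩zone R| = 0.
|zone Q∩zone R| = 0.
|zone P∩zone Q∩zone R| = 0.
|zone P ∪ zone Q ∪ zone R| = 65 − 3.2889 + 0 = 61.71.

61.71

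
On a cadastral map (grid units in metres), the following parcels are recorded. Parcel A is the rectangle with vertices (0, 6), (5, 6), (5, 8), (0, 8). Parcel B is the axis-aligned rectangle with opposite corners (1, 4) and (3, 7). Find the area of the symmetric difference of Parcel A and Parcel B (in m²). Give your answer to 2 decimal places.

12.00

|Parcel A∩Parcel B|: x∈[1,3], y∈[6,7] → 2·1 = 2.
|Parcel A △ Parcel B| = |Parcel A| + |Parcel B| − 2·|Parcel A∩Parcel B| = 10 + 6 − 4 = 12.00.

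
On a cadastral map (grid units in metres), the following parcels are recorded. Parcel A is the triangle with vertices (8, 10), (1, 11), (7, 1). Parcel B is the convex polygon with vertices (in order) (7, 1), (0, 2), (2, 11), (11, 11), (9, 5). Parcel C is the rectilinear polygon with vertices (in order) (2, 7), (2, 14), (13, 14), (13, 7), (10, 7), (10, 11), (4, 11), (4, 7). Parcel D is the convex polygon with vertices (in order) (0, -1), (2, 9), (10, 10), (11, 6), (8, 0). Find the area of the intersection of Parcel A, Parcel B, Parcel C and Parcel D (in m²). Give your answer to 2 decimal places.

The intersection is the polygon with vertices (4,7), (3.4,7), (2.186,9.023), (4,9.25).
By the shoelace formula its area is 2.65.

2.65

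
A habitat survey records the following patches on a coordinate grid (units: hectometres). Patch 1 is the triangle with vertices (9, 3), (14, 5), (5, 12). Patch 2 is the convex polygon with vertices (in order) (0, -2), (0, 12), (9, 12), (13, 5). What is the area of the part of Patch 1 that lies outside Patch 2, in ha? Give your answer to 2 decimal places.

1.48

|Patch 1| = 26.5, |Patch 1∩Patch 2| = 25.0222.
|Patch 1 ∖ Patch 2| = |Patch 1| − |Patch 1∩Patch 2| = 26.5 − 25.0222 = 1.48.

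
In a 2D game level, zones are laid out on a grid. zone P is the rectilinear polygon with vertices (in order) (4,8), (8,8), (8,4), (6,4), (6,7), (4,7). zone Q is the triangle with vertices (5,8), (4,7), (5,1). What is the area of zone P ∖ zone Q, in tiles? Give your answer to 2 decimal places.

|zone P| = 10, |zone P∩zone Q| = 0.5.
|zone P ∖ zone Q| = |zone P| − |zone P∩zone Q| = 10 − 0.5 = 9.50.

9.50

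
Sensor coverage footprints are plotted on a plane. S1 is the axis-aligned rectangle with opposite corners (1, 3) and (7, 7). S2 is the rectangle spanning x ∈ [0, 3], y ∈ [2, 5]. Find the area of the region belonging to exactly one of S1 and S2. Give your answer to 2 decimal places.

|S1∩S2|: x∈[1,3], y∈[3,5] → 2·2 = 4.
|S1 △ S2| = |S1| + |S2| − 2·|S1∩S2| = 24 + 9 − 8 = 25.00.

25.00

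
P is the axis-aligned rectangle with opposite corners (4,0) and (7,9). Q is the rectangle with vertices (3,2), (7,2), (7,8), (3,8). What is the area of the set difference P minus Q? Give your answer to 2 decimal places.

|P∩Q|: x∈[4,7], y∈[2,8] → 3·6 = 18.
|P| = 27.
|P ∖ Q| = |P| − |P∩Q| = 27 − 18 = 9.00.

9.00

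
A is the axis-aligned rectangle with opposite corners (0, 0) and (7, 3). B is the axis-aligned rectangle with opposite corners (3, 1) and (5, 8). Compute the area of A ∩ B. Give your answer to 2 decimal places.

|A∩B|: x∈[3,5], y∈[1,3] → 2·2 = 4.

4.00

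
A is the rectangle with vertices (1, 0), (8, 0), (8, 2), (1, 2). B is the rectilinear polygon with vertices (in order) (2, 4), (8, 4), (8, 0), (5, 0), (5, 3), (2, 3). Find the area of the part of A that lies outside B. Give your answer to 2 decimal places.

8.00

|A| = 14, |A∩B| = 6.
|A ∖ B| = |A| − |A∩B| = 14 − 6 = 8.00.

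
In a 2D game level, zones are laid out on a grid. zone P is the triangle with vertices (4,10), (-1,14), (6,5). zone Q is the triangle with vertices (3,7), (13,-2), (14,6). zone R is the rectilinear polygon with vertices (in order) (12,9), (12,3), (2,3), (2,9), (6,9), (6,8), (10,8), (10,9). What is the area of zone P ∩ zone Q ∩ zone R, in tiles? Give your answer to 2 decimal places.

The intersection is the polygon with vertices (4.554,6.859), (5.283,6.793), (6,5).
By the shoelace formula its area is 0.63.

0.63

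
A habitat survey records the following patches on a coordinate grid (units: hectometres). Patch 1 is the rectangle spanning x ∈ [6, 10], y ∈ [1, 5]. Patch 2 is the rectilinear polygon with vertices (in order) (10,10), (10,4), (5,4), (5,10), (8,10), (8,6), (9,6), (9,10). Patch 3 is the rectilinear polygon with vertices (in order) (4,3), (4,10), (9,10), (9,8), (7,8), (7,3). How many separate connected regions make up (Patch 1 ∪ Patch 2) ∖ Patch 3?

(Patch 1 ∪ Patch 2) ∖ Patch 3 is a single connected region.

1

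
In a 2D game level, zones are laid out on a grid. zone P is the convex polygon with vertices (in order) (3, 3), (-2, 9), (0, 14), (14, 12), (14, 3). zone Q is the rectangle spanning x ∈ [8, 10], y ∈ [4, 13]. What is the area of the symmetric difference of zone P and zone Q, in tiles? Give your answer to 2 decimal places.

125.14

|zone P| = 142, |zone Q| = 18, |zone P∩zone Q| = 17.4286.
|zone P △ zone Q| = |zone P| + |zone Q| − 2·|zone P∩zone Q| = 142 + 18 − 34.8571 = 125.14.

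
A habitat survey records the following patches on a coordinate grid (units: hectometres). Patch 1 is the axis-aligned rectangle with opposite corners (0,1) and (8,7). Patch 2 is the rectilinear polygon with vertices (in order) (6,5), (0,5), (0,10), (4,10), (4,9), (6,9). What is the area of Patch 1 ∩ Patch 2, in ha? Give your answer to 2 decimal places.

The intersection is the polygon with vertices (6,7), (6,5), (0,5), (0,7).
By the shoelace formula its area is 12.00.

12.00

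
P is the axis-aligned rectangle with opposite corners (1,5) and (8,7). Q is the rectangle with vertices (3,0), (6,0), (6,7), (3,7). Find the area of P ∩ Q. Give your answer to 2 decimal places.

|P∩Q|: x∈[3,6], y∈[5,7] → 3·2 = 6.

6.00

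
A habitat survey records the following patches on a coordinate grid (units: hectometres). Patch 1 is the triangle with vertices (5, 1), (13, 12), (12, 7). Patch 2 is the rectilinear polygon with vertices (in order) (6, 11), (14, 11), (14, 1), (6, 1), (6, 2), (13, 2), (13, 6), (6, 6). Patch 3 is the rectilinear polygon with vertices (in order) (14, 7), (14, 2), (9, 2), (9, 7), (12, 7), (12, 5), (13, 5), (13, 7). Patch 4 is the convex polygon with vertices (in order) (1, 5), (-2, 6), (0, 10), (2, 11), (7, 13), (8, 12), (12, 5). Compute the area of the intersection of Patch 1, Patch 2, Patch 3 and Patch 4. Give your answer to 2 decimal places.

The intersection is the polygon with vertices (9,6), (9,6.5), (9.364,7), (10.857,7), (11.233,6.343), (10.833,6).
By the shoelace formula its area is 1.95.

1.95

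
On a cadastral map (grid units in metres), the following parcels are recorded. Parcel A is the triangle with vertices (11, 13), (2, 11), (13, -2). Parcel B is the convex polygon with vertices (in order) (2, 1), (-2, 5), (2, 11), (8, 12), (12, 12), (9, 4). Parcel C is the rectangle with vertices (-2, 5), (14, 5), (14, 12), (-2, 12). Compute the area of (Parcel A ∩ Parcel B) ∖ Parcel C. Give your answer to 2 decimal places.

1.87

|Parcel A ∩ Parcel B| = 43.7128.
|(Parcel A ∩ Parcel B) ∩ Parcel C| = 41.8429.
|(Parcel A ∩ Parcel B) ∖ Parcel C| = 43.7128 − 41.8429 = 1.87.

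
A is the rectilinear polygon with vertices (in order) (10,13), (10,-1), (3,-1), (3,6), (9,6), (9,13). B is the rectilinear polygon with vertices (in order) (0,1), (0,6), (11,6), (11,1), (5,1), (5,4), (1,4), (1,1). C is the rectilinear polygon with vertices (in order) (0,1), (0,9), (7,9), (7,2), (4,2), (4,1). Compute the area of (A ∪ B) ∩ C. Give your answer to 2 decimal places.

26.00

|A ∪ B| = 70.
|(A ∪ B) ∩ C| = 26.00.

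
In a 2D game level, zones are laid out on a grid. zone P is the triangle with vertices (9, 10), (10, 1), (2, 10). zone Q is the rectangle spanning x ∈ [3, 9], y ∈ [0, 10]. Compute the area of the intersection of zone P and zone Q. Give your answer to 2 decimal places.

The intersection is the polygon with vertices (3,8.875), (3,10), (9,10), (9,2.125).
By the shoelace formula its area is 27.00.

27.00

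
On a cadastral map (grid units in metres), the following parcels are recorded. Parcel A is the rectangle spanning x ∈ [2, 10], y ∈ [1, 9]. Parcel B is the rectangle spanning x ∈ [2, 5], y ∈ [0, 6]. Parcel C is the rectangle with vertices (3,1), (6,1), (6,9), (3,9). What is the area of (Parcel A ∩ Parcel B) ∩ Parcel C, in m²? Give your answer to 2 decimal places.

The region (Parcel A ∩ Parcel B) ∩ Parcel C is the polygon with vertices (5,6), (5,1), (3,1), (3,6).
By the shoelace formula its area is 10.00.

10.00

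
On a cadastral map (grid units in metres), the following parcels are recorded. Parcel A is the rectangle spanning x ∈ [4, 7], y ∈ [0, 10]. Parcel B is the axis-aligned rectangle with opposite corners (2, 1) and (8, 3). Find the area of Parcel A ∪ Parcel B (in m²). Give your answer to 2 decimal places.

36.00

By inclusion–exclusion:
Individual areas: |Parcel A| = 30, |Parcel B| = 12.
|Parcel A∩Parcel B|: x∈[4,7], y∈[1,3] → 3·2 = 6.
|Parcel A ∪ Parcel B| = 42 − 6 = 36.00.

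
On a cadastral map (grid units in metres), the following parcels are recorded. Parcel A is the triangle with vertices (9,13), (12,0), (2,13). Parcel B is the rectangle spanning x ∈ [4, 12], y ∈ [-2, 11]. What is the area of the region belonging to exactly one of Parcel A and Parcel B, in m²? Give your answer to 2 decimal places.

84.62

|Parcel A| = 45.5, |Parcel B| = 104, |Parcel A∩Parcel B| = 32.4385.
|Parcel A △ Parcel B| = |Parcel A| + |Parcel B| − 2·|Parcel A∩Parcel B| = 45.5 + 104 − 64.8769 = 84.62.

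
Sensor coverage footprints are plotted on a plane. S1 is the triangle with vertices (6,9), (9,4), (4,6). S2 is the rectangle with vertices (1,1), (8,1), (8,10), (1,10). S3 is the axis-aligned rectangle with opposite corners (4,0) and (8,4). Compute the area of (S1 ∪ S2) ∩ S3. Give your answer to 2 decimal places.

The region (S1 ∪ S2) ∩ S3 is the polygon with vertices (8,1), (4,1), (4,4), (8,4).
By the shoelace formula its area is 12.00.

12.00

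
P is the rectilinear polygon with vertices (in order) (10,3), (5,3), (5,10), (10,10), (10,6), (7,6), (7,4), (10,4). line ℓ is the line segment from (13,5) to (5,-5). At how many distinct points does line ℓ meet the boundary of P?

0

The segment lies entirely outside P and never meets its boundary.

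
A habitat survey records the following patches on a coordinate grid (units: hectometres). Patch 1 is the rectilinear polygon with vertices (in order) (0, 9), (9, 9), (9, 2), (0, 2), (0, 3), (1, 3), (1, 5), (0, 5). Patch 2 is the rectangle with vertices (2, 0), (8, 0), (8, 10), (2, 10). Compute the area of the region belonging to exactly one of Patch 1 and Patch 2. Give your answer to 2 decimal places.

|Patch 1| = 61, |Patch 2| = 60, |Patch 1∩Patch 2| = 42.
|Patch 1 △ Patch 2| = |Patch 1| + |Patch 2| − 2·|Patch 1∩Patch 2| = 61 + 60 − 84 = 37.00.

37.00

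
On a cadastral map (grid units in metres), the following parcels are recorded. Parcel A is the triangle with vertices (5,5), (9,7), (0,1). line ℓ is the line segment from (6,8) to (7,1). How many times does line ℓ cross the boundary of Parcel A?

The segment meets the boundary at (6.391,5.261), (6.333,5.667).

2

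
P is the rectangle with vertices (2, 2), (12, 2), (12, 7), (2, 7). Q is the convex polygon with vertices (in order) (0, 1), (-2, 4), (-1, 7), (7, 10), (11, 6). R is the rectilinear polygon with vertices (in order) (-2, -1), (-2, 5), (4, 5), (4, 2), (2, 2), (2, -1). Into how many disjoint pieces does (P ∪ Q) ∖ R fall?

2

(P ∪ Q) ∖ R splits into 2 disjoint pieces (area 67.1667, area 0.0091).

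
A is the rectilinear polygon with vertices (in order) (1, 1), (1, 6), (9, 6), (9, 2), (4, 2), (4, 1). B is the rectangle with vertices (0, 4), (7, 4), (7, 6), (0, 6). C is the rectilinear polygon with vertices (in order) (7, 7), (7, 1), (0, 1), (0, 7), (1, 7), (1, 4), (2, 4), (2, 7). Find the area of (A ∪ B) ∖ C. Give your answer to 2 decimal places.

10.00

|A ∪ B| = 37.
|(A ∪ B) ∩ C| = 27.
|(A ∪ B) ∖ C| = 37 − 27 = 10.00.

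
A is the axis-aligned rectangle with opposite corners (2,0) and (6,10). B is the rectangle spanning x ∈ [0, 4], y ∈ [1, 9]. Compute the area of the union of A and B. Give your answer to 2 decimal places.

By inclusion–exclusion:
Individual areas: |A| = 40, |B| = 32.
|A∩B|: x∈[2,4], y∈[1,9] → 2·8 = 16.
|A ∪ B| = 72 − 16 = 56.00.

56.00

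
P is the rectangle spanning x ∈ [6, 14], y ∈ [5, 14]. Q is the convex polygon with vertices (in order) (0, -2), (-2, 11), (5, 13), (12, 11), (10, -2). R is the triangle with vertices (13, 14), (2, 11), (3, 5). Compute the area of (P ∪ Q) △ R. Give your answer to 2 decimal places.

169.13

|P ∪ Q| = 203.6264.
|(P ∪ Q) ∩ R| = 34.5.
|(P ∪ Q) △ R| = 203.6264 + 34.5 − 69 = 169.13.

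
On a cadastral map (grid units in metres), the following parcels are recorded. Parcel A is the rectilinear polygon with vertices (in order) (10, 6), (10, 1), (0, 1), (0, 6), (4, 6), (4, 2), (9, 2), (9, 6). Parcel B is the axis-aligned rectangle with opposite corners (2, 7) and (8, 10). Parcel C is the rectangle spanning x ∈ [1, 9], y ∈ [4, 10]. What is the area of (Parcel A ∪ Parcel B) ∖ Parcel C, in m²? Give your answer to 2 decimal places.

|Parcel A ∪ Parcel B| = 48.
|(Parcel A ∪ Parcel B) ∩ Parcel C| = 24.
|(Parcel A ∪ Parcel B) ∖ Parcel C| = 48 − 24 = 24.00.

24.00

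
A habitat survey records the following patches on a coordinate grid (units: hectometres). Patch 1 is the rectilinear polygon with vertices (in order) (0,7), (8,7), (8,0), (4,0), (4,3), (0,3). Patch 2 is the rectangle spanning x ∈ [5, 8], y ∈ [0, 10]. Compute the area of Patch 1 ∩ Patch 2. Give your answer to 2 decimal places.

The intersection is the polygon with vertices (8,7), (8,0), (5,0), (5,7).
By the shoelace formula its area is 21.00.

21.00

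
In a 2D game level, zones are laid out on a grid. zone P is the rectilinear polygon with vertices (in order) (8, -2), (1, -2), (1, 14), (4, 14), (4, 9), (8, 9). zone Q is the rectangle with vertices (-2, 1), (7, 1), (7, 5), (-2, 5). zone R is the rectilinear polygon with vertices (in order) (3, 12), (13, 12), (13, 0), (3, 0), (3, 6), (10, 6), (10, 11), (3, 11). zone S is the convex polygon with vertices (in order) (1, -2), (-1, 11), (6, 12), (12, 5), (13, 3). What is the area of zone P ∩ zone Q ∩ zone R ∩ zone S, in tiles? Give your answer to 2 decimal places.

The intersection is the polygon with vertices (7,1), (3,1), (3,5), (7,5).
By the shoelace formula its area is 16.00.

16.00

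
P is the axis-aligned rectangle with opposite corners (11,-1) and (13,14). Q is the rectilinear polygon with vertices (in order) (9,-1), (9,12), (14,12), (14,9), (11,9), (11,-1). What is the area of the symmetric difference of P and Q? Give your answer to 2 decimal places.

|P| = 30, |Q| = 35, |P∩Q| = 6.
|P △ Q| = |P| + |Q| − 2·|P∩Q| = 30 + 35 − 12 = 53.00.

53.00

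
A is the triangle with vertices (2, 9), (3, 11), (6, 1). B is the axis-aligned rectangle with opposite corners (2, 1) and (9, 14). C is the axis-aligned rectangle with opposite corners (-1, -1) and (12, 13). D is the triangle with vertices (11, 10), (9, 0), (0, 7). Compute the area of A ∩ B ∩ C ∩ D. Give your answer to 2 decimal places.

The intersection is the polygon with vertices (2.64,7.72), (3.882,8.059), (5.478,2.739), (4.909,3.182).
By the shoelace formula its area is 4.36.

4.36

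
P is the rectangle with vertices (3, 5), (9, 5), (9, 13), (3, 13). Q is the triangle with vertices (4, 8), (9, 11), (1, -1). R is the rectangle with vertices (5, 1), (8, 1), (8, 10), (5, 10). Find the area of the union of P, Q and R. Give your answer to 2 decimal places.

By inclusion–exclusion:
Individual areas: |P| = 48, |Q| = 18, |R| = 27.
|P∩Q| = 12.
|P∩R|: x∈[5,8], y∈[5,10] → 3·5 = 15.
|Q∩R| = 6.6167.
|P∩Q∩R| = 6.6167.
|P ∪ Q ∪ R| = 93 − 33.6167 + 6.6167 = 66.00.

66.00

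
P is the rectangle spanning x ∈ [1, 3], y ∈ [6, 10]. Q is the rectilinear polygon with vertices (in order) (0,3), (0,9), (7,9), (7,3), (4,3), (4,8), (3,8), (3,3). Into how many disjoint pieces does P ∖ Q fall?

P ∖ Q is a single connected region.

1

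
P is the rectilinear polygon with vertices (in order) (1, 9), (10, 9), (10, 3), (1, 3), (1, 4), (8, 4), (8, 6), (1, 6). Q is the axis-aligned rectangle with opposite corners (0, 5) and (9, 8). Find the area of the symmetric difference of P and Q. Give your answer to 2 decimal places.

33.00

|P| = 40, |Q| = 27, |P∩Q| = 17.
|P △ Q| = |P| + |Q| − 2·|P∩Q| = 40 + 27 − 34 = 33.00.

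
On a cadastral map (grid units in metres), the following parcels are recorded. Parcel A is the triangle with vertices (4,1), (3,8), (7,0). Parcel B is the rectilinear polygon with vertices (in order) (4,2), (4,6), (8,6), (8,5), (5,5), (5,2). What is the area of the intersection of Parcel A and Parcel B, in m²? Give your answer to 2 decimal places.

The intersection is the polygon with vertices (5,4), (5,2), (4,2), (4,6).
By the shoelace formula its area is 3.00.

3.00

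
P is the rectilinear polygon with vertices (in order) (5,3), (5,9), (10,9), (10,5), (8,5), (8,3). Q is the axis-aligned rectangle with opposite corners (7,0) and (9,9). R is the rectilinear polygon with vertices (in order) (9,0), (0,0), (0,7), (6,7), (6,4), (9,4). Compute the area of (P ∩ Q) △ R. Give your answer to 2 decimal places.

|P ∩ Q| = 10.
|(P ∩ Q) ∩ R| = 1.
|(P ∩ Q) △ R| = 10 + 54 − 2 = 62.00.

62.00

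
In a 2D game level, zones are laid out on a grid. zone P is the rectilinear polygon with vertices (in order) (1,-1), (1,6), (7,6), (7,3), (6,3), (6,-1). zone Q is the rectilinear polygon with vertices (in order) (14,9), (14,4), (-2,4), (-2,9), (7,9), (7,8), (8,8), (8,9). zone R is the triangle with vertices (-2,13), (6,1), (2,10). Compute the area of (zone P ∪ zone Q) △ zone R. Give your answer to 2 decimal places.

|zone P ∪ zone Q| = 105.
|(zone P ∪ zone Q) ∩ zone R| = 7.1111.
|(zone P ∪ zone Q) △ zone R| = 105 + 12 − 14.2222 = 102.78.

102.78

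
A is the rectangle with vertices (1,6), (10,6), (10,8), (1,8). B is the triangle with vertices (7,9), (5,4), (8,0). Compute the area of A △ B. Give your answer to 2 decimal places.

|A| = 18, |B| = 11.5, |A∩B| = 2.0444.
|A △ B| = |A| + |B| − 2·|A∩B| = 18 + 11.5 − 4.0889 = 25.41.

25.41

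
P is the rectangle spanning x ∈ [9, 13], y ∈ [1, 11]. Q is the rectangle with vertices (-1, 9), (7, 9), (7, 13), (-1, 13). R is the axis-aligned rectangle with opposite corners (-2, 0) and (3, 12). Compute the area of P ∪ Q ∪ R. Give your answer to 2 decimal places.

120.00

By inclusion–exclusion:
Individual areas: |P| = 40, |Q| = 32, |R| = 60.
|P∩Q| = 0 (no overlap).
|P∩R| = 0 (no overlap).
|Q∩R|: x∈[-1,3], y∈[9,12] → 4·3 = 12.
|P∩Q∩R| = 0.
|P ∪ Q ∪ R| = 132 − 12 + 0 = 120.00.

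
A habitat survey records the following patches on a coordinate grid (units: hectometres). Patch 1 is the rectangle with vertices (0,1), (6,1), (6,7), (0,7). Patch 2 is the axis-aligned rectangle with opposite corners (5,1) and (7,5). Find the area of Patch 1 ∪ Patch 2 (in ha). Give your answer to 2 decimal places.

40.00

By inclusion–exclusion:
Individual areas: |Patch 1| = 36, |Patch 2| = 8.
|Patch 1∩Patch 2|: x∈[5,6], y∈[1,5] → 1·4 = 4.
|Patch 1 ∪ Patch 2| = 44 − 4 = 40.00.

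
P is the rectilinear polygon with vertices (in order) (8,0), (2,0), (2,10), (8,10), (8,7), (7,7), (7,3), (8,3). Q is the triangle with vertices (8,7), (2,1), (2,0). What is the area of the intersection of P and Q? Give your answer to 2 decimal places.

2.92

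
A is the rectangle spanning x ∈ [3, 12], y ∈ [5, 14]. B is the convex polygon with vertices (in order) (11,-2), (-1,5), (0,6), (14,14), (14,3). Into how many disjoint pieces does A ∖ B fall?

A ∖ B is a single connected region.

1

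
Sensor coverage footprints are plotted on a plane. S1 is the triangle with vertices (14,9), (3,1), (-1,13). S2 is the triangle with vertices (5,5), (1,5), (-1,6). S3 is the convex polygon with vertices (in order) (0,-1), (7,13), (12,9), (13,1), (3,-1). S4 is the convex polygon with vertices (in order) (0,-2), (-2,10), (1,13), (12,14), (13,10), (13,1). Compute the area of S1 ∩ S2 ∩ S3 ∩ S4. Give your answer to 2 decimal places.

0.31

The intersection is the polygon with vertices (3,5), (3.154,5.308), (5,5).
By the shoelace formula its area is 0.31.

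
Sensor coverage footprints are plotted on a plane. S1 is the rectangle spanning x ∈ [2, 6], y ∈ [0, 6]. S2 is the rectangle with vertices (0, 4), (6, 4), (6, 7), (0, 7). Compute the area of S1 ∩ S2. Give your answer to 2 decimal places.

8.00

|S1∩S2|: x∈[2,6], y∈[4,6] → 4·2 = 8.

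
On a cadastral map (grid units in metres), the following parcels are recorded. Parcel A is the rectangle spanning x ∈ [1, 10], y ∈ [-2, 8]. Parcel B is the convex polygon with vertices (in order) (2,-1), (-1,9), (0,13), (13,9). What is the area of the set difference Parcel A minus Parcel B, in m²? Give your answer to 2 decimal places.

|Parcel A| = 90, |Parcel A∩Parcel B| = 50.2424.
|Parcel A ∖ Parcel B| = |Parcel A| − |Parcel A∩Parcel B| = 90 − 50.2424 = 39.76.

39.76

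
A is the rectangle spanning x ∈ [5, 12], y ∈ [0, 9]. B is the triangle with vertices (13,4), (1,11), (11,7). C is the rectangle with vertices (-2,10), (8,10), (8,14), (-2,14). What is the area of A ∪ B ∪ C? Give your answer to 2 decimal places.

104.73

By inclusion–exclusion:
Individual areas: |A| = 63, |B| = 11, |C| = 40.
|A∩B| = 8.875.
|A∩C| = 0 (no overlap).
|B∩C| = 0.3929.
|A∩B∩C| = 0.
|A ∪ B ∪ C| = 114 − 9.2679 + 0 = 104.73.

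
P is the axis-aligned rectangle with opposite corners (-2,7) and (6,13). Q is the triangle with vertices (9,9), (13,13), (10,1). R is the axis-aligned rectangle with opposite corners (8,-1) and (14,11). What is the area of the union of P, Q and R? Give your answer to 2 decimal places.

By inclusion–exclusion:
Individual areas: |P| = 48, |Q| = 18, |R| = 72.
|P∩Q| = 0.
|P∩R| = 0 (no overlap).
|Q∩R| = 16.5.
|P∩Q∩R| = 0.
|P ∪ Q ∪ R| = 138 − 16.5 + 0 = 121.50.

121.50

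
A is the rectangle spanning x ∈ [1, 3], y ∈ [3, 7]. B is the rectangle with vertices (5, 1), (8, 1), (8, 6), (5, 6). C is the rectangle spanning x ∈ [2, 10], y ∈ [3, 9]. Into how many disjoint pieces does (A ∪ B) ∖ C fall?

(A ∪ B) ∖ C splits into 2 disjoint pieces (area 4, area 6).

2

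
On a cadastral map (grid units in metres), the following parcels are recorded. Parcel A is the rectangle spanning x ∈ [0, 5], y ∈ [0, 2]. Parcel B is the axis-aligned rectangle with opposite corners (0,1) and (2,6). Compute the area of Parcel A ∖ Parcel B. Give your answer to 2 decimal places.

|Parcel A∩Parcel B|: x∈[0,2], y∈[1,2] → 2·1 = 2.
|Parcel A| = 10.
|Parcel A ∖ Parcel B| = |Parcel A| − |Parcel A∩Parcel B| = 10 − 2 = 8.00.

8.00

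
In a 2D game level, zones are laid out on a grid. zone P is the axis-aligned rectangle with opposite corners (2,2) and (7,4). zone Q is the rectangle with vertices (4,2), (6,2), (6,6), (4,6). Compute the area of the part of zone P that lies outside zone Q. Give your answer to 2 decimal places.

6.00

|zone P∩zone Q|: x∈[4,6], y∈[2,4] → 2·2 = 4.
|zone P| = 10.
|zone P ∖ zone Q| = |zone P| − |zone P∩zone Q| = 10 − 4 = 6.00.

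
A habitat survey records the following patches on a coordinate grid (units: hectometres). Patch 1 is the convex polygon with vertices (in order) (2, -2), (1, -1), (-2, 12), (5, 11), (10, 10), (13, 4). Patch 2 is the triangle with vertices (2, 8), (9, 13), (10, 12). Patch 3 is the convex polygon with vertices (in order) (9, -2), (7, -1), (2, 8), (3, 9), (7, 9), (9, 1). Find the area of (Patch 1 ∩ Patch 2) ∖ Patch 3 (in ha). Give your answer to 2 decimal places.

|Patch 1 ∩ Patch 2| = 2.1696.
|(Patch 1 ∩ Patch 2) ∩ Patch 3| = 0.3.
|(Patch 1 ∩ Patch 2) ∖ Patch 3| = 2.1696 − 0.3 = 1.87.

1.87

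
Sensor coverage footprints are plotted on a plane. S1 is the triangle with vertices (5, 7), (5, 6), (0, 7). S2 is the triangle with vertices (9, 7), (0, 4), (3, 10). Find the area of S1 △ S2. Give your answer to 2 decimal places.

|S1| = 2.5, |S2| = 22.5, |S1∩S2| = 2.2955.
|S1 △ S2| = |S1| + |S2| − 2·|S1∩S2| = 2.5 + 22.5 − 4.5909 = 20.41.

20.41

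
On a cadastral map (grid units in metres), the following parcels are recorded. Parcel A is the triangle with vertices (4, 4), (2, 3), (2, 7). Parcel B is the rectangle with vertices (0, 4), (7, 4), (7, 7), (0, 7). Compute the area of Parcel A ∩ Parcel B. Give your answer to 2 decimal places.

3.00

The intersection is the polygon with vertices (2,7), (4,4), (2,4).
By the shoelace formula its area is 3.00.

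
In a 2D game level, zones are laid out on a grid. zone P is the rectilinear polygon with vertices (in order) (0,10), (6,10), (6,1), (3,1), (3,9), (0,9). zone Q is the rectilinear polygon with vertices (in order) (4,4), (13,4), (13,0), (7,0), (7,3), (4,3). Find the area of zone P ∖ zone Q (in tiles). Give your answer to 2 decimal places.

28.00

|zone P| = 30, |zone P∩zone Q| = 2.
|zone P ∖ zone Q| = |zone P| − |zone P∩zone Q| = 30 − 2 = 28.00.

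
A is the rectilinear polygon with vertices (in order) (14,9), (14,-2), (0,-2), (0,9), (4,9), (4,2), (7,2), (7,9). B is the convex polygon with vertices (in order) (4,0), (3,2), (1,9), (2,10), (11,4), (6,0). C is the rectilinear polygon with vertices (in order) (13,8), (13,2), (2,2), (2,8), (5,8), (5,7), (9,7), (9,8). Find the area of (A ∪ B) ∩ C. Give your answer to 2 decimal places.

61.92

|A ∪ B| = 151.25.
|(A ∪ B) ∩ C| = 61.92.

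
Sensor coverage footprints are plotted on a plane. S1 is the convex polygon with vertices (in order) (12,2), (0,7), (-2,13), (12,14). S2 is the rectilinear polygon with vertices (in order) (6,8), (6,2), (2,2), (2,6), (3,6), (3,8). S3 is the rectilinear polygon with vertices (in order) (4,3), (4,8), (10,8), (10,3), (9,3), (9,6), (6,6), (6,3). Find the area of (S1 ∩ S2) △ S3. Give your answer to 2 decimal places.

17.37

|S1 ∩ S2| = 8.7.
|(S1 ∩ S2) ∩ S3| = 6.1667.
|(S1 ∩ S2) △ S3| = 8.7 + 21 − 12.3333 = 17.37.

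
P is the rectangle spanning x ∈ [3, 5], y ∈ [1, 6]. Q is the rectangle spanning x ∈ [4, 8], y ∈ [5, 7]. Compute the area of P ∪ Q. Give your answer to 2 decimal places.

By inclusion–exclusion:
Individual areas: |P| = 10, |Q| = 8.
|P∩Q|: x∈[4,5], y∈[5,6] → 1·1 = 1.
|P ∪ Q| = 18 − 1 = 17.00.

17.00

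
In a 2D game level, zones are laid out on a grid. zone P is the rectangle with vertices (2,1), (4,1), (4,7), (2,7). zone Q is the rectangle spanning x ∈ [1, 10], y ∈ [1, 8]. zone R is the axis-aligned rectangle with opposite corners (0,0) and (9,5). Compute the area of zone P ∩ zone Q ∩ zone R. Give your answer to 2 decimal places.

The intersection is the polygon with vertices (4,1), (2,1), (2,5), (4,5).
By the shoelace formula its area is 8.00.

8.00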